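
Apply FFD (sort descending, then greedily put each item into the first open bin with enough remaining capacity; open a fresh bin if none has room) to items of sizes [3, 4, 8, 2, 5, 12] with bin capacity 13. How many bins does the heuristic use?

3

Sorted descending: 12, 8, 5, 4, 3, 2.
  12 → bin 1 (new)  [load 12/13]
  8 → bin 2 (new)  [load 8/13]
  5 → bin 2  [load 13/13]
  4 → bin 3 (new)  [load 4/13]
  3 → bin 3  [load 7/13]
  2 → bin 3  [load 9/13]
3 bins opened.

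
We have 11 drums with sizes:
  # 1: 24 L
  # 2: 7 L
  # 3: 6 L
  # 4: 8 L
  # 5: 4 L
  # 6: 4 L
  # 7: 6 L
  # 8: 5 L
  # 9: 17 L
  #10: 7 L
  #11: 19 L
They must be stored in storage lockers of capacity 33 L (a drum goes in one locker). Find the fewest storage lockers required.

Total = 24 + 19 + 17 + 8 + 7 + 7 + 6 + 6 + 5 + 4 + 4 = 107 L.
Lower bound: ⌈107/33⌉ = 4 storage lockers.
A packing using 4 storage lockers:
  locker 1: 24 + 8 = 32
  locker 2: 19 + 7 + 7 = 33
  locker 3: 17 + 6 + 6 + 4 = 33
  locker 4: 5 + 4 = 9
This matches the lower bound, so 4 is optimal.

4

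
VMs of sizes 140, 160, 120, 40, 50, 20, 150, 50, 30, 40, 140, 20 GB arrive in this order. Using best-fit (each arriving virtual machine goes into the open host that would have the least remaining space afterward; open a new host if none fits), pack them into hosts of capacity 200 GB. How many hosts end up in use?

5

  140 → host 1 (new)  [load 140/200]
  160 → host 2 (new)  [load 160/200]
  120 → host 3 (new)  [load 120/200]
  40 → host 2  [load 200/200]
  50 → host 1  [load 190/200]
  20 → host 3  [load 140/200]
  150 → host 4 (new)  [load 150/200]
  50 → host 4  [load 200/200]
  30 → host 3  [load 170/200]
  40 → host 5 (new)  [load 40/200]
  140 → host 5  [load 180/200]
  20 → host 5  [load 200/200]
5 hosts opened.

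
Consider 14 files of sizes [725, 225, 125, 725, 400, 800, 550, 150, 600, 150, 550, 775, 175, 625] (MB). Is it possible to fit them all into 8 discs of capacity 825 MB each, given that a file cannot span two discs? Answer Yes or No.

No

Total = 6575 MB; ⌈6575/825⌉ = 8.
The bound of 8 does not rule out 8, but exhaustive search shows no assignment into 8 discs of capacity 825 MB exists — the minimum is 9.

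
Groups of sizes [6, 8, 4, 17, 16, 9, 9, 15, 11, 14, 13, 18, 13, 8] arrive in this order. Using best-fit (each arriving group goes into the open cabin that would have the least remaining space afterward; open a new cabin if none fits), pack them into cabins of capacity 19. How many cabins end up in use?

10

  6 → cabin 1 (new)  [load 6/19]
  8 → cabin 1  [load 14/19]
  4 → cabin 1  [load 18/19]
  17 → cabin 2 (new)  [load 17/19]
  16 → cabin 3 (new)  [load 16/19]
  9 → cabin 4 (new)  [load 9/19]
  9 → cabin 4  [load 18/19]
  15 → cabin 5 (new)  [load 15/19]
  11 → cabin 6 (new)  [load 11/19]
  14 → cabin 7 (new)  [load 14/19]
  13 → cabin 8 (new)  [load 13/19]
  18 → cabin 9 (new)  [load 18/19]
  13 → cabin 10 (new)  [load 13/19]
  8 → cabin 6  [load 19/19]
10 cabins opened.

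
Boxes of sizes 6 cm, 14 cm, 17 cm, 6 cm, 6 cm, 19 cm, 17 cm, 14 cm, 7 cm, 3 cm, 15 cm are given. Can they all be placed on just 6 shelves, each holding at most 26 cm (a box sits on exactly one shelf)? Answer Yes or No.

A valid assignment using 6 shelves:
  shelf 1: 19 + 7 = 26
  shelf 2: 17 + 6 + 3 = 26
  shelf 3: 17 + 6 = 23
  shelf 4: 15 + 6 = 21
  shelf 5: 14 = 14
  shelf 6: 14 = 14
Every load is within 26 cm, so 6 shelves suffice.

Yes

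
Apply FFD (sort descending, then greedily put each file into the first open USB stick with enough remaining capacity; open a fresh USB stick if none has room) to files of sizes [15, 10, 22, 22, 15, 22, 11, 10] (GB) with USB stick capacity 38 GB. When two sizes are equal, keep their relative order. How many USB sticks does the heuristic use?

4

Sorted descending: 22, 22, 22, 15, 15, 11, 10, 10.
  22 → USB stick 1 (new)  [load 22/38]
  22 → USB stick 2 (new)  [load 22/38]
  22 → USB stick 3 (new)  [load 22/38]
  15 → USB stick 1  [load 37/38]
  15 → USB stick 2  [load 37/38]
  11 → USB stick 3  [load 33/38]
  10 → USB stick 4 (new)  [load 10/38]
  10 → USB stick 4  [load 20/38]
4 USB sticks opened.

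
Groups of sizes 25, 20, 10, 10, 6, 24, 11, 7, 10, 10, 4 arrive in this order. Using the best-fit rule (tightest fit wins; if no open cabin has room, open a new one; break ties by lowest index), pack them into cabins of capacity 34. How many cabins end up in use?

  25 → cabin 1 (new)  [load 25/34]
  20 → cabin 2 (new)  [load 20/34]
  10 → cabin 2  [load 30/34]
  10 → cabin 3 (new)  [load 10/34]
  6 → cabin 1  [load 31/34]
  24 → cabin 3  [load 34/34]
  11 → cabin 4 (new)  [load 11/34]
  7 → cabin 4  [load 18/34]
  10 → cabin 4  [load 28/34]
  10 → cabin 5 (new)  [load 10/34]
  4 → cabin 2  [load 34/34]
5 cabins opened.

5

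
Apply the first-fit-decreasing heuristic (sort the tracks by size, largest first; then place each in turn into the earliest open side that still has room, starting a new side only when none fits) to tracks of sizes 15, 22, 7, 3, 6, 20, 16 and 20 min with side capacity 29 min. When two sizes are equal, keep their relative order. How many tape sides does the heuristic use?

5

Sorted descending: 22, 20, 20, 16, 15, 7, 6, 3.
  22 → side 1 (new)  [load 22/29]
  20 → side 2 (new)  [load 20/29]
  20 → side 3 (new)  [load 20/29]
  16 → side 4 (new)  [load 16/29]
  15 → side 5 (new)  [load 15/29]
  7 → side 1  [load 29/29]
  6 → side 2  [load 26/29]
  3 → side 2  [load 29/29]
5 tape sides opened.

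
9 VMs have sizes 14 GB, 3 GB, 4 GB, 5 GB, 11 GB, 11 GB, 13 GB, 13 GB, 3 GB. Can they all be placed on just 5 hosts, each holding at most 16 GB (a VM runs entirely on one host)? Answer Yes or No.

Yes

A valid assignment using 5 hosts:
  host 1: 14 = 14
  host 2: 13 + 3 = 16
  host 3: 13 + 3 = 16
  host 4: 11 + 5 = 16
  host 5: 11 + 4 = 15
Every load is within 16 GB, so 5 hosts suffice.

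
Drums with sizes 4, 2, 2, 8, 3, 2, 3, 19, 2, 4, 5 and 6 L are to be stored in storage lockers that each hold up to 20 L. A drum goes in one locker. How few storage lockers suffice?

4

Total = 19 + 8 + 6 + 5 + 4 + 4 + 3 + 3 + 2 + 2 + 2 + 2 = 60 L.
Lower bound: ⌈60/20⌉ = 3 storage lockers.
A packing using 4 storage lockers:
  locker 1: 19 = 19
  locker 2: 8 + 6 + 5 = 19
  locker 3: 4 + 4 + 3 + 3 + 2 + 2 + 2 = 20
  locker 4: 2 = 2
No arrangement into 3 storage lockers stays within capacity, so 4 is optimal.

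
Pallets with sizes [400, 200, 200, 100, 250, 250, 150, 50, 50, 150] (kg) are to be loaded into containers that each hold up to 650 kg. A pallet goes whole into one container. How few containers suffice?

3

Total = 400 + 250 + 250 + 200 + 200 + 150 + 150 + 100 + 50 + 50 = 1800 kg.
Lower bound: ⌈1800/650⌉ = 3 containers.
A packing using 3 containers:
  container 1: 400 + 250 = 650
  container 2: 250 + 200 + 200 = 650
  container 3: 150 + 150 + 100 + 50 + 50 = 500
This matches the lower bound, so 3 is optimal.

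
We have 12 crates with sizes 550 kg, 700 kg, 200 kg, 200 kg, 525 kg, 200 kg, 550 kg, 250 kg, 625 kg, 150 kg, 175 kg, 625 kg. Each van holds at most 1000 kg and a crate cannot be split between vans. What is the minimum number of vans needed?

6

Total = 700 + 625 + 625 + 550 + 550 + 525 + 250 + 200 + 200 + 200 + 175 + 150 = 4750 kg.
Lower bound: ⌈4750/1000⌉ = 5 vans.
Also, 6 crates each exceed 500 kg, and no two of those can share a van, so at least 6 vans are needed.
A packing using 6 vans:
  van 1: 700 + 250 = 950
  van 2: 625 + 200 + 175 = 1000
  van 3: 625 + 200 + 150 = 975
  van 4: 550 + 200 = 750
  van 5: 550 = 550
  van 6: 525 = 525
This matches the lower bound, so 6 is optimal.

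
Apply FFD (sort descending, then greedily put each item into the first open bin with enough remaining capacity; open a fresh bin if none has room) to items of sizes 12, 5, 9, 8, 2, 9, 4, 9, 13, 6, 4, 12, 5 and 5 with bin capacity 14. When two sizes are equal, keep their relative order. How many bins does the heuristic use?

Sorted descending: 13, 12, 12, 9, 9, 9, 8, 6, 5, 5, 5, 4, 4, 2.
  13 → bin 1 (new)  [load 13/14]
  12 → bin 2 (new)  [load 12/14]
  12 → bin 3 (new)  [load 12/14]
  9 → bin 4 (new)  [load 9/14]
  9 → bin 5 (new)  [load 9/14]
  9 → bin 6 (new)  [load 9/14]
  8 → bin 7 (new)  [load 8/14]
  6 → bin 7  [load 14/14]
  5 → bin 4  [load 14/14]
  5 → bin 5  [load 14/14]
  5 → bin 6  [load 14/14]
  4 → bin 8 (new)  [load 4/14]
  4 → bin 8  [load 8/14]
  2 → bin 2  [load 14/14]
8 bins opened.

8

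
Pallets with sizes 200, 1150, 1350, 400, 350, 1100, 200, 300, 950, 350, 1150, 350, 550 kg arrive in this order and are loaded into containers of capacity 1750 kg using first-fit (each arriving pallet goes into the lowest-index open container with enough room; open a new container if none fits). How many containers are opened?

5

  200 → container 1 (new)  [load 200/1750]
  1150 → container 1  [load 1350/1750]
  1350 → container 2 (new)  [load 1350/1750]
  400 → container 1  [load 1750/1750]
  350 → container 2  [load 1700/1750]
  1100 → container 3 (new)  [load 1100/1750]
  200 → container 3  [load 1300/1750]
  300 → container 3  [load 1600/1750]
  950 → container 4 (new)  [load 950/1750]
  350 → container 4  [load 1300/1750]
  1150 → container 5 (new)  [load 1150/1750]
  350 → container 4  [load 1650/1750]
  550 → container 5  [load 1700/1750]
5 containers opened.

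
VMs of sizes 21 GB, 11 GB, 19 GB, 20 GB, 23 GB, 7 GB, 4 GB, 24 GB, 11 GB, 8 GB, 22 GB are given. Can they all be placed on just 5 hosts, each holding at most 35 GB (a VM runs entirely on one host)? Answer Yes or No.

No

Total = 170 GB; ⌈170/35⌉ = 5.
6 VMs each exceed half the capacity and cannot share a host, forcing at least 6 hosts.
At least 6 hosts are required, but only 5 are allowed.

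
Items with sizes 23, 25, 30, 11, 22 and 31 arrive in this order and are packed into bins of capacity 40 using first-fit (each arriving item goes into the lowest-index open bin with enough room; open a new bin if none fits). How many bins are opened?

  23 → bin 1 (new)  [load 23/40]
  25 → bin 2 (new)  [load 25/40]
  30 → bin 3 (new)  [load 30/40]
  11 → bin 1  [load 34/40]
  22 → bin 4 (new)  [load 22/40]
  31 → bin 5 (new)  [load 31/40]
5 bins opened.

5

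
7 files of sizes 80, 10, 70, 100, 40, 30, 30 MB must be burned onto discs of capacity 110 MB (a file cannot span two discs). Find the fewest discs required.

4

Total = 100 + 80 + 70 + 40 + 30 + 30 + 10 = 360 MB.
Lower bound: ⌈360/110⌉ = 4 discs.
A packing using 4 discs:
  disc 1: 100 + 10 = 110
  disc 2: 80 + 30 = 110
  disc 3: 70 + 40 = 110
  disc 4: 30 = 30
This matches the lower bound, so 4 is optimal.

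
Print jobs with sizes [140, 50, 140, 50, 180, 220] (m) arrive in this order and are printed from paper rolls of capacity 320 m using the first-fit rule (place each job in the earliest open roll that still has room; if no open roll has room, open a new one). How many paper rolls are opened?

  140 → roll 1 (new)  [load 140/320]
  50 → roll 1  [load 190/320]
  140 → roll 2 (new)  [load 140/320]
  50 → roll 1  [load 240/320]
  180 → roll 2  [load 320/320]
  220 → roll 3 (new)  [load 220/320]
3 paper rolls opened.

3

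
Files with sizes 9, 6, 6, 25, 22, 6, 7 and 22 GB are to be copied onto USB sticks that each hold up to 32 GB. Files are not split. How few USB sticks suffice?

4

Total = 25 + 22 + 22 + 9 + 7 + 6 + 6 + 6 = 103 GB.
Lower bound: ⌈103/32⌉ = 4 USB sticks.
A packing using 4 USB sticks:
  USB stick 1: 25 + 7 = 32
  USB stick 2: 22 + 9 = 31
  USB stick 3: 22 + 6 = 28
  USB stick 4: 6 + 6 = 12
This matches the lower bound, so 4 is optimal.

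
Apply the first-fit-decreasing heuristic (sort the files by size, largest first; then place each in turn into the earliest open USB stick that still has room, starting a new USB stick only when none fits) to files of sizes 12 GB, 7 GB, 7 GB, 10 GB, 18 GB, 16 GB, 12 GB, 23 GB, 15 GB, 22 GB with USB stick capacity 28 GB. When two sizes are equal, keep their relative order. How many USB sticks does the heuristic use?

6

Sorted descending: 23, 22, 18, 16, 15, 12, 12, 10, 7, 7.
  23 → USB stick 1 (new)  [load 23/28]
  22 → USB stick 2 (new)  [load 22/28]
  18 → USB stick 3 (new)  [load 18/28]
  16 → USB stick 4 (new)  [load 16/28]
  15 → USB stick 5 (new)  [load 15/28]
  12 → USB stick 4  [load 28/28]
  12 → USB stick 5  [load 27/28]
  10 → USB stick 3  [load 28/28]
  7 → USB stick 6 (new)  [load 7/28]
  7 → USB stick 6  [load 14/28]
6 USB sticks opened.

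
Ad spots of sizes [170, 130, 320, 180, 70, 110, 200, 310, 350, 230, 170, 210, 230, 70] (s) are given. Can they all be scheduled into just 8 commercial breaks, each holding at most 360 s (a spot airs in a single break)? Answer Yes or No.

Total = 2750 s; ⌈2750/360⌉ = 8.
The bound of 8 does not rule out 8, but exhaustive search shows no assignment into 8 commercial breaks of capacity 360 s exists — the minimum is 9.

No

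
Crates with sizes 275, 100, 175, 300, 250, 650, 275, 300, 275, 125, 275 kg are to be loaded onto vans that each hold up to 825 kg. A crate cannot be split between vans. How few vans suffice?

Total = 650 + 300 + 300 + 275 + 275 + 275 + 275 + 250 + 175 + 125 + 100 = 3000 kg.
Lower bound: ⌈3000/825⌉ = 4 vans.
A packing using 4 vans:
  van 1: 650 + 175 = 825
  van 2: 300 + 300 + 125 + 100 = 825
  van 3: 275 + 275 + 275 = 825
  van 4: 275 + 250 = 525
This matches the lower bound, so 4 is optimal.

4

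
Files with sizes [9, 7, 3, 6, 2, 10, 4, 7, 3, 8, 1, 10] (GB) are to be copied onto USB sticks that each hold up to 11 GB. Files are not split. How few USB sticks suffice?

Total = 10 + 10 + 9 + 8 + 7 + 7 + 6 + 4 + 3 + 3 + 2 + 1 = 70 GB.
Lower bound: ⌈70/11⌉ = 7 USB sticks.
A packing using 7 USB sticks:
  USB stick 1: 10 + 1 = 11
  USB stick 2: 10 = 10
  USB stick 3: 9 + 2 = 11
  USB stick 4: 8 + 3 = 11
  USB stick 5: 7 + 4 = 11
  USB stick 6: 7 + 3 = 10
  USB stick 7: 6 = 6
This matches the lower bound, so 7 is optimal.

7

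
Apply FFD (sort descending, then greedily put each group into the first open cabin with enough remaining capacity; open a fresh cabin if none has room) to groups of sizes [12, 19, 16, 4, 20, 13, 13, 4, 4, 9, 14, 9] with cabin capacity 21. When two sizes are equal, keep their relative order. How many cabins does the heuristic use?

8

Sorted descending: 20, 19, 16, 14, 13, 13, 12, 9, 9, 4, 4, 4.
  20 → cabin 1 (new)  [load 20/21]
  19 → cabin 2 (new)  [load 19/21]
  16 → cabin 3 (new)  [load 16/21]
  14 → cabin 4 (new)  [load 14/21]
  13 → cabin 5 (new)  [load 13/21]
  13 → cabin 6 (new)  [load 13/21]
  12 → cabin 7 (new)  [load 12/21]
  9 → cabin 7  [load 21/21]
  9 → cabin 8 (new)  [load 9/21]
  4 → cabin 3  [load 20/21]
  4 → cabin 4  [load 18/21]
  4 → cabin 5  [load 17/21]
8 cabins opened.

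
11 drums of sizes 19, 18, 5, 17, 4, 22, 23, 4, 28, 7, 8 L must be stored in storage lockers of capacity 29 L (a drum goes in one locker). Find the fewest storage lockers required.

6

Total = 28 + 23 + 22 + 19 + 18 + 17 + 8 + 7 + 5 + 4 + 4 = 155 L.
Lower bound: ⌈155/29⌉ = 6 storage lockers.
A packing using 6 storage lockers:
  locker 1: 28 = 28
  locker 2: 23 + 5 = 28
  locker 3: 22 + 7 = 29
  locker 4: 19 + 8 = 27
  locker 5: 18 + 4 + 4 = 26
  locker 6: 17 = 17
This matches the lower bound, so 6 is optimal.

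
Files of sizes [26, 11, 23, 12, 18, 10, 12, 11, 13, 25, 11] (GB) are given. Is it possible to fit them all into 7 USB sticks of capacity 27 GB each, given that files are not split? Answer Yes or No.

No

Total = 172 GB; ⌈172/27⌉ = 7.
The bound of 7 does not rule out 7, but exhaustive search shows no assignment into 7 USB sticks of capacity 27 GB exists — the minimum is 8.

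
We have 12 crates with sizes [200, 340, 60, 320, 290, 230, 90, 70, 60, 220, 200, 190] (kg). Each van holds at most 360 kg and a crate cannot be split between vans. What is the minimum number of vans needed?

8

Total = 340 + 320 + 290 + 230 + 220 + 200 + 200 + 190 + 90 + 70 + 60 + 60 = 2270 kg.
Lower bound: ⌈2270/360⌉ = 7 vans.
Also, 8 crates each exceed 180 kg, and no two of those can share a van, so at least 8 vans are needed.
A packing using 8 vans:
  van 1: 340 = 340
  van 2: 320 = 320
  van 3: 290 + 70 = 360
  van 4: 230 + 90 = 320
  van 5: 220 + 60 + 60 = 340
  van 6: 200 = 200
  van 7: 200 = 200
  van 8: 190 = 190
This matches the lower bound, so 8 is optimal.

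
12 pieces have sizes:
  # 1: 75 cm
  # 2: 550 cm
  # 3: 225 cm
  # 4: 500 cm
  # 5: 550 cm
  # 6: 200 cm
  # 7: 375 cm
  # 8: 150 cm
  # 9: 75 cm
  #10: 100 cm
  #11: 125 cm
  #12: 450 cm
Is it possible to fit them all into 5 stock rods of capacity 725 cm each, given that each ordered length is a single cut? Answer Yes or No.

Yes

A valid assignment using 5 stock rods:
  stock rod 1: 550 + 150 = 700
  stock rod 2: 550 + 125 = 675
  stock rod 3: 500 + 225 = 725
  stock rod 4: 450 + 200 + 75 = 725
  stock rod 5: 375 + 100 + 75 = 550
Every load is within 725 cm, so 5 stock rods suffice.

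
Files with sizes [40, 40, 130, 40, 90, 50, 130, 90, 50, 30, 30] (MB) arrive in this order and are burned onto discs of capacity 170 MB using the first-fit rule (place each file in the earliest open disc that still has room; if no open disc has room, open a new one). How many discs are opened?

5

  40 → disc 1 (new)  [load 40/170]
  40 → disc 1  [load 80/170]
  130 → disc 2 (new)  [load 130/170]
  40 → disc 1  [load 120/170]
  90 → disc 3 (new)  [load 90/170]
  50 → disc 1  [load 170/170]
  130 → disc 4 (new)  [load 130/170]
  90 → disc 5 (new)  [load 90/170]
  50 → disc 3  [load 140/170]
  30 → disc 2  [load 160/170]
  30 → disc 3  [load 170/170]
5 discs opened.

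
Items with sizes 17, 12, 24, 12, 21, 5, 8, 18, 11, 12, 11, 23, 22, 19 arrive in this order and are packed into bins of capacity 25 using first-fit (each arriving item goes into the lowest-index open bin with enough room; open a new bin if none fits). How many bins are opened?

  17 → bin 1 (new)  [load 17/25]
  12 → bin 2 (new)  [load 12/25]
  24 → bin 3 (new)  [load 24/25]
  12 → bin 2  [load 24/25]
  21 → bin 4 (new)  [load 21/25]
  5 → bin 1  [load 22/25]
  8 → bin 5 (new)  [load 8/25]
  18 → bin 6 (new)  [load 18/25]
  11 → bin 5  [load 19/25]
  12 → bin 7 (new)  [load 12/25]
  11 → bin 7  [load 23/25]
  23 → bin 8 (new)  [load 23/25]
  22 → bin 9 (new)  [load 22/25]
  19 → bin 10 (new)  [load 19/25]
10 bins opened.

10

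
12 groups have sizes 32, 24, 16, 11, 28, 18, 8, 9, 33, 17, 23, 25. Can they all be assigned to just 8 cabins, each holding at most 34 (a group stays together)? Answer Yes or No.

Yes

A valid assignment using 8 cabins:
  cabin 1: 33 = 33
  cabin 2: 32 = 32
  cabin 3: 28 = 28
  cabin 4: 25 + 9 = 34
  cabin 5: 24 + 8 = 32
  cabin 6: 23 + 11 = 34
  cabin 7: 18 + 16 = 34
  cabin 8: 17 = 17
Every load is within 34, so 8 cabins suffice.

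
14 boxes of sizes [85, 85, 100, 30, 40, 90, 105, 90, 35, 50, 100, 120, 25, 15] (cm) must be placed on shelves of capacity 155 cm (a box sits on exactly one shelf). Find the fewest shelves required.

8

Total = 120 + 105 + 100 + 100 + 90 + 90 + 85 + 85 + 50 + 40 + 35 + 30 + 25 + 15 = 970 cm.
Lower bound: ⌈970/155⌉ = 7 shelves.
Also, 8 boxes each exceed 155/2 cm, and no two of those can share a shelf, so at least 8 shelves are needed.
A packing using 8 shelves:
  shelf 1: 120 + 35 = 155
  shelf 2: 105 + 50 = 155
  shelf 3: 100 + 40 + 15 = 155
  shelf 4: 100 + 30 + 25 = 155
  shelf 5: 90 = 90
  shelf 6: 90 = 90
  shelf 7: 85 = 85
  shelf 8: 85 = 85
This matches the lower bound, so 8 is optimal.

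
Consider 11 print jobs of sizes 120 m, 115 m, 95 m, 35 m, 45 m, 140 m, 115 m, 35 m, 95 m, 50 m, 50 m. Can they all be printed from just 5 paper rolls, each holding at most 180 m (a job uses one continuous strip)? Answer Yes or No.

No

Total = 895 m; ⌈895/180⌉ = 5.
6 print jobs each exceed half the capacity and cannot share a roll, forcing at least 6 paper rolls.
At least 6 paper rolls are required, but only 5 are allowed.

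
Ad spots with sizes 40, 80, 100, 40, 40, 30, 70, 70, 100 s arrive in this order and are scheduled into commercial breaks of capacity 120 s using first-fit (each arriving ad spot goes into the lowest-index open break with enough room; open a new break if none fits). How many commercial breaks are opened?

  40 → break 1 (new)  [load 40/120]
  80 → break 1  [load 120/120]
  100 → break 2 (new)  [load 100/120]
  40 → break 3 (new)  [load 40/120]
  40 → break 3  [load 80/120]
  30 → break 3  [load 110/120]
  70 → break 4 (new)  [load 70/120]
  70 → break 5 (new)  [load 70/120]
  100 → break 6 (new)  [load 100/120]
6 commercial breaks opened.

6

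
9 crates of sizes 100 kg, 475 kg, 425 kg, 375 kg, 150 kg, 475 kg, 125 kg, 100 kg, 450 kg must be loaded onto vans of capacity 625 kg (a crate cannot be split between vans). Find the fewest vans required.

Total = 475 + 475 + 450 + 425 + 375 + 150 + 125 + 100 + 100 = 2675 kg.
Lower bound: ⌈2675/625⌉ = 5 vans.
A packing using 5 vans:
  van 1: 475 + 150 = 625
  van 2: 475 + 125 = 600
  van 3: 450 + 100 = 550
  van 4: 425 + 100 = 525
  van 5: 375 = 375
This matches the lower bound, so 5 is optimal.

5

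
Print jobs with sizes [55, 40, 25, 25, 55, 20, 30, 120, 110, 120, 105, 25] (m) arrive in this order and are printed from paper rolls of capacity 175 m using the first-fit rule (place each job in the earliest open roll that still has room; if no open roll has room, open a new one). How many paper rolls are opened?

6

  55 → roll 1 (new)  [load 55/175]
  40 → roll 1  [load 95/175]
  25 → roll 1  [load 120/175]
  25 → roll 1  [load 145/175]
  55 → roll 2 (new)  [load 55/175]
  20 → roll 1  [load 165/175]
  30 → roll 2  [load 85/175]
  120 → roll 3 (new)  [load 120/175]
  110 → roll 4 (new)  [load 110/175]
  120 → roll 5 (new)  [load 120/175]
  105 → roll 6 (new)  [load 105/175]
  25 → roll 2  [load 110/175]
6 paper rolls opened.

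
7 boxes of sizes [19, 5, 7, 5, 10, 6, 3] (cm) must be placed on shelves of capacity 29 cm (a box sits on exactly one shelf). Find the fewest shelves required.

2

Total = 19 + 10 + 7 + 6 + 5 + 5 + 3 = 55 cm.
Lower bound: ⌈55/29⌉ = 2 shelves.
A packing using 2 shelves:
  shelf 1: 19 + 10 = 29
  shelf 2: 7 + 6 + 5 + 5 + 3 = 26
This matches the lower bound, so 2 is optimal.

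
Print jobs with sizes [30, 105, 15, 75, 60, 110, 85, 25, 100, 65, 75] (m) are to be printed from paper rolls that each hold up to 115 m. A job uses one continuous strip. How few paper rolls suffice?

Total = 110 + 105 + 100 + 85 + 75 + 75 + 65 + 60 + 30 + 25 + 15 = 745 m.
Lower bound: ⌈745/115⌉ = 7 paper rolls.
Also, 8 print jobs each exceed 115/2 m, and no two of those can share a roll, so at least 8 paper rolls are needed.
A packing using 8 paper rolls:
  roll 1: 110 = 110
  roll 2: 105 = 105
  roll 3: 100 + 15 = 115
  roll 4: 85 + 30 = 115
  roll 5: 75 + 25 = 100
  roll 6: 75 = 75
  roll 7: 65 = 65
  roll 8: 60 = 60
This matches the lower bound, so 8 is optimal.

8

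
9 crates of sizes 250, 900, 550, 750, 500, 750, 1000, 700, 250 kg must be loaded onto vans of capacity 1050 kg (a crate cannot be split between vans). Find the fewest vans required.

Total = 1000 + 900 + 750 + 750 + 700 + 550 + 500 + 250 + 250 = 5650 kg.
Lower bound: ⌈5650/1050⌉ = 6 vans.
A packing using 6 vans:
  van 1: 1000 = 1000
  van 2: 900 = 900
  van 3: 750 + 250 = 1000
  van 4: 750 + 250 = 1000
  van 5: 700 = 700
  van 6: 550 + 500 = 1050
This matches the lower bound, so 6 is optimal.

6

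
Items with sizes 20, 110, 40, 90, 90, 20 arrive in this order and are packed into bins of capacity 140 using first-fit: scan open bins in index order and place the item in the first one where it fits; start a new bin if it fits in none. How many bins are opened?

  20 → bin 1 (new)  [load 20/140]
  110 → bin 1  [load 130/140]
  40 → bin 2 (new)  [load 40/140]
  90 → bin 2  [load 130/140]
  90 → bin 3 (new)  [load 90/140]
  20 → bin 3  [load 110/140]
3 bins opened.

3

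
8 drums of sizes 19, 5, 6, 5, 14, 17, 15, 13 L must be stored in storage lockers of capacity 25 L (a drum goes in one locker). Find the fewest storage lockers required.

Total = 19 + 17 + 15 + 14 + 13 + 6 + 5 + 5 = 94 L.
Lower bound: ⌈94/25⌉ = 4 storage lockers.
Also, 5 drums each exceed 25/2 L, and no two of those can share a locker, so at least 5 storage lockers are needed.
A packing using 5 storage lockers:
  locker 1: 19 + 6 = 25
  locker 2: 17 + 5 = 22
  locker 3: 15 + 5 = 20
  locker 4: 14 = 14
  locker 5: 13 = 13
This matches the lower bound, so 5 is optimal.

5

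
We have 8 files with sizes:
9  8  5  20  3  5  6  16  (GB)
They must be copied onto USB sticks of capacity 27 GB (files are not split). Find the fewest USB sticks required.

Total = 20 + 16 + 9 + 8 + 6 + 5 + 5 + 3 = 72 GB.
Lower bound: ⌈72/27⌉ = 3 USB sticks.
A packing using 3 USB sticks:
  USB stick 1: 20 + 6 = 26
  USB stick 2: 16 + 9 = 25
  USB stick 3: 8 + 5 + 5 + 3 = 21
This matches the lower bound, so 3 is optimal.

3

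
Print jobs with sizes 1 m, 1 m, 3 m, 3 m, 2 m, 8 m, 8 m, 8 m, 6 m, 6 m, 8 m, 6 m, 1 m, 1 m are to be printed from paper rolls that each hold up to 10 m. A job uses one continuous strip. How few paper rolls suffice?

7

Total = 8 + 8 + 8 + 8 + 6 + 6 + 6 + 3 + 3 + 2 + 1 + 1 + 1 + 1 = 62 m.
Lower bound: ⌈62/10⌉ = 7 paper rolls.
A packing using 7 paper rolls:
  roll 1: 8 + 2 = 10
  roll 2: 8 + 1 + 1 = 10
  roll 3: 8 + 1 + 1 = 10
  roll 4: 8 = 8
  roll 5: 6 + 3 = 9
  roll 6: 6 + 3 = 9
  roll 7: 6 = 6
This matches the lower bound, so 7 is optimal.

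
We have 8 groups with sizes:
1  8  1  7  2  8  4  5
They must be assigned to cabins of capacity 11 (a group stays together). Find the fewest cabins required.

Total = 8 + 8 + 7 + 5 + 4 + 2 + 1 + 1 = 36.
Lower bound: ⌈36/11⌉ = 4 cabins.
A packing using 4 cabins:
  cabin 1: 8 + 2 + 1 = 11
  cabin 2: 8 + 1 = 9
  cabin 3: 7 + 4 = 11
  cabin 4: 5 = 5
This matches the lower bound, so 4 is optimal.

4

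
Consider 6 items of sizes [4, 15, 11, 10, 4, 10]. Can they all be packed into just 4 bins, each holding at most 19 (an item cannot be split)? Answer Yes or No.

A valid assignment using 4 bins:
  bin 1: 15 + 4 = 19
  bin 2: 11 + 4 = 15
  bin 3: 10 = 10
  bin 4: 10 = 10
Every load is within 19, so 4 bins suffice.

Yes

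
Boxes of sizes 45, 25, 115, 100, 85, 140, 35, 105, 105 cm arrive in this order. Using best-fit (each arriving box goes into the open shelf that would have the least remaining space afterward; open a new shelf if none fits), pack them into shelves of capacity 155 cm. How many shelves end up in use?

  45 → shelf 1 (new)  [load 45/155]
  25 → shelf 1  [load 70/155]
  115 → shelf 2 (new)  [load 115/155]
  100 → shelf 3 (new)  [load 100/155]
  85 → shelf 1  [load 155/155]
  140 → shelf 4 (new)  [load 140/155]
  35 → shelf 2  [load 150/155]
  105 → shelf 5 (new)  [load 105/155]
  105 → shelf 6 (new)  [load 105/155]
6 shelves opened.

6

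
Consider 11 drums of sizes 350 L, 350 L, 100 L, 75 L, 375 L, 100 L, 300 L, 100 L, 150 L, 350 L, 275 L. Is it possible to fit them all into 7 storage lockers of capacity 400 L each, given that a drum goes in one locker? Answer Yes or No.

Yes

A valid assignment using 7 storage lockers:
  locker 1: 375 = 375
  locker 2: 350 = 350
  locker 3: 350 = 350
  locker 4: 350 = 350
  locker 5: 300 + 100 = 400
  locker 6: 275 + 100 = 375
  locker 7: 150 + 100 + 75 = 325
Every load is within 400 L, so 7 storage lockers suffice.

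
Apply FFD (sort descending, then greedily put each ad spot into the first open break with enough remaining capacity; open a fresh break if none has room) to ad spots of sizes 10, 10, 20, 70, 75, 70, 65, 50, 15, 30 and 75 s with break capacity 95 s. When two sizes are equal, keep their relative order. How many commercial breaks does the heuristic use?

6

Sorted descending: 75, 75, 70, 70, 65, 50, 30, 20, 15, 10, 10.
  75 → break 1 (new)  [load 75/95]
  75 → break 2 (new)  [load 75/95]
  70 → break 3 (new)  [load 70/95]
  70 → break 4 (new)  [load 70/95]
  65 → break 5 (new)  [load 65/95]
  50 → break 6 (new)  [load 50/95]
  30 → break 5  [load 95/95]
  20 → break 1  [load 95/95]
  15 → break 2  [load 90/95]
  10 → break 3  [load 80/95]
  10 → break 3  [load 90/95]
6 commercial breaks opened.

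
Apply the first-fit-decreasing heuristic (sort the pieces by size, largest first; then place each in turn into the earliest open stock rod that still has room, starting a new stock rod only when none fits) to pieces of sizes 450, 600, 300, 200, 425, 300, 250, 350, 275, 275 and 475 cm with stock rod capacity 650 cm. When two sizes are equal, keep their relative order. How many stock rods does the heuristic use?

7

Sorted descending: 600, 475, 450, 425, 350, 300, 300, 275, 275, 250, 200.
  600 → stock rod 1 (new)  [load 600/650]
  475 → stock rod 2 (new)  [load 475/650]
  450 → stock rod 3 (new)  [load 450/650]
  425 → stock rod 4 (new)  [load 425/650]
  350 → stock rod 5 (new)  [load 350/650]
  300 → stock rod 5  [load 650/650]
  300 → stock rod 6 (new)  [load 300/650]
  275 → stock rod 6  [load 575/650]
  275 → stock rod 7 (new)  [load 275/650]
  250 → stock rod 7  [load 525/650]
  200 → stock rod 3  [load 650/650]
7 stock rods opened.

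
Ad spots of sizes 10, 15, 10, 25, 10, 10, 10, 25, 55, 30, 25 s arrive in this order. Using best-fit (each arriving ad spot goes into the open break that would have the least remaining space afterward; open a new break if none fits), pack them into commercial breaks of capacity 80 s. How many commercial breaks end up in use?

3

  10 → break 1 (new)  [load 10/80]
  15 → break 1  [load 25/80]
  10 → break 1  [load 35/80]
  25 → break 1  [load 60/80]
  10 → break 1  [load 70/80]
  10 → break 1  [load 80/80]
  10 → break 2 (new)  [load 10/80]
  25 → break 2  [load 35/80]
  55 → break 3 (new)  [load 55/80]
  30 → break 2  [load 65/80]
  25 → break 3  [load 80/80]
3 commercial breaks opened.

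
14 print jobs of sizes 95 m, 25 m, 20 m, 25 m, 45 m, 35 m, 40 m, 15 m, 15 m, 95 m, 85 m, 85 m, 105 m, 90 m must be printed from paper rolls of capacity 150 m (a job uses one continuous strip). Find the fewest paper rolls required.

6

Total = 105 + 95 + 95 + 90 + 85 + 85 + 45 + 40 + 35 + 25 + 25 + 20 + 15 + 15 = 775 m.
Lower bound: ⌈775/150⌉ = 6 paper rolls.
A packing using 6 paper rolls:
  roll 1: 105 + 45 = 150
  roll 2: 95 + 40 + 15 = 150
  roll 3: 95 + 35 + 20 = 150
  roll 4: 90 + 25 + 25 = 140
  roll 5: 85 + 15 = 100
  roll 6: 85 = 85
This matches the lower bound, so 6 is optimal.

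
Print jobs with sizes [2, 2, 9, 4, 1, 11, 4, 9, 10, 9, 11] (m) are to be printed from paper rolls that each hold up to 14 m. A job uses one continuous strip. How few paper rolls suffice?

Total = 11 + 11 + 10 + 9 + 9 + 9 + 4 + 4 + 2 + 2 + 1 = 72 m.
Lower bound: ⌈72/14⌉ = 6 paper rolls.
A packing using 6 paper rolls:
  roll 1: 11 + 2 + 1 = 14
  roll 2: 11 + 2 = 13
  roll 3: 10 + 4 = 14
  roll 4: 9 + 4 = 13
  roll 5: 9 = 9
  roll 6: 9 = 9
This matches the lower bound, so 6 is optimal.

6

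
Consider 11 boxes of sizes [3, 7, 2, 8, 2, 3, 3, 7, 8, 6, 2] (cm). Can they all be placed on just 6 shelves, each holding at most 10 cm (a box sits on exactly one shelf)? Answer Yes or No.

Yes

A valid assignment using 6 shelves:
  shelf 1: 8 + 2 = 10
  shelf 2: 8 + 2 = 10
  shelf 3: 7 + 3 = 10
  shelf 4: 7 + 3 = 10
  shelf 5: 6 + 3 = 9
  shelf 6: 2 = 2
Every load is within 10 cm, so 6 shelves suffice.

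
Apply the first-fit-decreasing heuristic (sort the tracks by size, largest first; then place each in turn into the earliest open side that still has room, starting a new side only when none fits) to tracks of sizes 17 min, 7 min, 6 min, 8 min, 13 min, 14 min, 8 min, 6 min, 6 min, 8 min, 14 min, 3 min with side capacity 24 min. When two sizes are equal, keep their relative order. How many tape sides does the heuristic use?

Sorted descending: 17, 14, 14, 13, 8, 8, 8, 7, 6, 6, 6, 3.
  17 → side 1 (new)  [load 17/24]
  14 → side 2 (new)  [load 14/24]
  14 → side 3 (new)  [load 14/24]
  13 → side 4 (new)  [load 13/24]
  8 → side 2  [load 22/24]
  8 → side 3  [load 22/24]
  8 → side 4  [load 21/24]
  7 → side 1  [load 24/24]
  6 → side 5 (new)  [load 6/24]
  6 → side 5  [load 12/24]
  6 → side 5  [load 18/24]
  3 → side 4  [load 24/24]
5 tape sides opened.

5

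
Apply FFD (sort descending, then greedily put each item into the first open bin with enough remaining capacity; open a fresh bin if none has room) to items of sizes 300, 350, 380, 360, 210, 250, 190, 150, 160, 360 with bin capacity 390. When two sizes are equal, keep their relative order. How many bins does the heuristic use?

Sorted descending: 380, 360, 360, 350, 300, 250, 210, 190, 160, 150.
  380 → bin 1 (new)  [load 380/390]
  360 → bin 2 (new)  [load 360/390]
  360 → bin 3 (new)  [load 360/390]
  350 → bin 4 (new)  [load 350/390]
  300 → bin 5 (new)  [load 300/390]
  250 → bin 6 (new)  [load 250/390]
  210 → bin 7 (new)  [load 210/390]
  190 → bin 8 (new)  [load 190/390]
  160 → bin 7  [load 370/390]
  150 → bin 8  [load 340/390]
8 bins opened.

8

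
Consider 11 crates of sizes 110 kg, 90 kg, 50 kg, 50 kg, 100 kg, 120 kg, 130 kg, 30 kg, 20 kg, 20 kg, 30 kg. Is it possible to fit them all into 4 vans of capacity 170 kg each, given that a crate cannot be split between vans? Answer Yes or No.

Total = 750 kg; ⌈750/170⌉ = 5.
At least 5 vans are required, but only 4 are allowed.

No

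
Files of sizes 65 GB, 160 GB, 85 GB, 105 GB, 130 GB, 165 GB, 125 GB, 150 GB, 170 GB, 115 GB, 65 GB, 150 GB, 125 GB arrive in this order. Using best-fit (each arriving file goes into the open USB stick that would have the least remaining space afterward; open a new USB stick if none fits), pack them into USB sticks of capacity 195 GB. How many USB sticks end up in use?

11

  65 → USB stick 1 (new)  [load 65/195]
  160 → USB stick 2 (new)  [load 160/195]
  85 → USB stick 1  [load 150/195]
  105 → USB stick 3 (new)  [load 105/195]
  130 → USB stick 4 (new)  [load 130/195]
  165 → USB stick 5 (new)  [load 165/195]
  125 → USB stick 6 (new)  [load 125/195]
  150 → USB stick 7 (new)  [load 150/195]
  170 → USB stick 8 (new)  [load 170/195]
  115 → USB stick 9 (new)  [load 115/195]
  65 → USB stick 4  [load 195/195]
  150 → USB stick 10 (new)  [load 150/195]
  125 → USB stick 11 (new)  [load 125/195]
11 USB sticks opened.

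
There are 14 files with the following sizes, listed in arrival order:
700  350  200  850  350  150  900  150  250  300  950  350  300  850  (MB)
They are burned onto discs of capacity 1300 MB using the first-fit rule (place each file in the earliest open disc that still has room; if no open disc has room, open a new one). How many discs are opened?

6

  700 → disc 1 (new)  [load 700/1300]
  350 → disc 1  [load 1050/1300]
  200 → disc 1  [load 1250/1300]
  850 → disc 2 (new)  [load 850/1300]
  350 → disc 2  [load 1200/1300]
  150 → disc 3 (new)  [load 150/1300]
  900 → disc 3  [load 1050/1300]
  150 → disc 3  [load 1200/1300]
  250 → disc 4 (new)  [load 250/1300]
  300 → disc 4  [load 550/1300]
  950 → disc 5 (new)  [load 950/1300]
  350 → disc 4  [load 900/1300]
  300 → disc 4  [load 1200/1300]
  850 → disc 6 (new)  [load 850/1300]
6 discs opened.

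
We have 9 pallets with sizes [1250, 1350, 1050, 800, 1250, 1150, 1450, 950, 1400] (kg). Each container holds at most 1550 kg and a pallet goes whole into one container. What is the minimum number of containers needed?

Total = 1450 + 1400 + 1350 + 1250 + 1250 + 1150 + 1050 + 950 + 800 = 10650 kg.
Lower bound: ⌈10650/1550⌉ = 7 containers.
Also, 9 pallets each exceed 775 kg, and no two of those can share a container, so at least 9 containers are needed.
A packing using 9 containers:
  container 1: 1450 = 1450
  container 2: 1400 = 1400
  container 3: 1350 = 1350
  container 4: 1250 = 1250
  container 5: 1250 = 1250
  container 6: 1150 = 1150
  container 7: 1050 = 1050
  container 8: 950 = 950
  container 9: 800 = 800
This matches the lower bound, so 9 is optimal.

9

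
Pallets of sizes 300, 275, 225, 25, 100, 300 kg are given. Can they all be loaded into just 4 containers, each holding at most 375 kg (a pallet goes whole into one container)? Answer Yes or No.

A valid assignment using 4 containers:
  container 1: 300 + 25 = 325
  container 2: 300 = 300
  container 3: 275 + 100 = 375
  container 4: 225 = 225
Every load is within 375 kg, so 4 containers suffice.

Yes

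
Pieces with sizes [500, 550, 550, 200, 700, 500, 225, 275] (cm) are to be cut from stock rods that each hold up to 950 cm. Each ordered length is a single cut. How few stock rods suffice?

5

Total = 700 + 550 + 550 + 500 + 500 + 275 + 225 + 200 = 3500 cm.
Lower bound: ⌈3500/950⌉ = 4 stock rods.
Also, 5 pieces each exceed 475 cm, and no two of those can share a stock rod, so at least 5 stock rods are needed.
A packing using 5 stock rods:
  stock rod 1: 700 + 225 = 925
  stock rod 2: 550 + 275 = 825
  stock rod 3: 550 + 200 = 750
  stock rod 4: 500 = 500
  stock rod 5: 500 = 500
This matches the lower bound, so 5 is optimal.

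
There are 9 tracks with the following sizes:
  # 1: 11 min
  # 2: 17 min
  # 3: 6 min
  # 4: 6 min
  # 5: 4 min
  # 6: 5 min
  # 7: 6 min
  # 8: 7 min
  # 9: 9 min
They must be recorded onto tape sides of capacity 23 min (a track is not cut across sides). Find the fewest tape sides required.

4

Total = 17 + 11 + 9 + 7 + 6 + 6 + 6 + 5 + 4 = 71 min.
Lower bound: ⌈71/23⌉ = 4 tape sides.
A packing using 4 tape sides:
  side 1: 17 + 6 = 23
  side 2: 11 + 9 = 20
  side 3: 7 + 6 + 6 + 4 = 23
  side 4: 5 = 5
This matches the lower bound, so 4 is optimal.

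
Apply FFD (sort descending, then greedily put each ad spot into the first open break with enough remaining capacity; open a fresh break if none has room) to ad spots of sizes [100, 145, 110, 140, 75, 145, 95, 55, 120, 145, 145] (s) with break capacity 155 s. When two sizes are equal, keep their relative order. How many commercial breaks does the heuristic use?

10

Sorted descending: 145, 145, 145, 145, 140, 120, 110, 100, 95, 75, 55.
  145 → break 1 (new)  [load 145/155]
  145 → break 2 (new)  [load 145/155]
  145 → break 3 (new)  [load 145/155]
  145 → break 4 (new)  [load 145/155]
  140 → break 5 (new)  [load 140/155]
  120 → break 6 (new)  [load 120/155]
  110 → break 7 (new)  [load 110/155]
  100 → break 8 (new)  [load 100/155]
  95 → break 9 (new)  [load 95/155]
  75 → break 10 (new)  [load 75/155]
  55 → break 8  [load 155/155]
10 commercial breaks opened.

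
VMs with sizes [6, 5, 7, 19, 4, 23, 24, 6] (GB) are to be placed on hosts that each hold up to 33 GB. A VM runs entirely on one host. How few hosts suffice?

Total = 24 + 23 + 19 + 7 + 6 + 6 + 5 + 4 = 94 GB.
Lower bound: ⌈94/33⌉ = 3 hosts.
A packing using 3 hosts:
  host 1: 24 + 7 = 31
  host 2: 23 + 6 + 4 = 33
  host 3: 19 + 6 + 5 = 30
This matches the lower bound, so 3 is optimal.

3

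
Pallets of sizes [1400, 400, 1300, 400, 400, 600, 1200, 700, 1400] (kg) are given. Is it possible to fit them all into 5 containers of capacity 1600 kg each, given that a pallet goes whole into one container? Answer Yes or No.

No

Total = 7800 kg; ⌈7800/1600⌉ = 5.
The bound of 5 does not rule out 5, but exhaustive search shows no assignment into 5 containers of capacity 1600 kg exists — the minimum is 6.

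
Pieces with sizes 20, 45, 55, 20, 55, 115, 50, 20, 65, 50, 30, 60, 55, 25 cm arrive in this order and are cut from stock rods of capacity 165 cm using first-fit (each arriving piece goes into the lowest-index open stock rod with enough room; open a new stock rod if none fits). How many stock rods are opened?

5

  20 → stock rod 1 (new)  [load 20/165]
  45 → stock rod 1  [load 65/165]
  55 → stock rod 1  [load 120/165]
  20 → stock rod 1  [load 140/165]
  55 → stock rod 2 (new)  [load 55/165]
  115 → stock rod 3 (new)  [load 115/165]
  50 → stock rod 2  [load 105/165]
  20 → stock rod 1  [load 160/165]
  65 → stock rod 4 (new)  [load 65/165]
  50 → stock rod 2  [load 155/165]
  30 → stock rod 3  [load 145/165]
  60 → stock rod 4  [load 125/165]
  55 → stock rod 5 (new)  [load 55/165]
  25 → stock rod 4  [load 150/165]
5 stock rods opened.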